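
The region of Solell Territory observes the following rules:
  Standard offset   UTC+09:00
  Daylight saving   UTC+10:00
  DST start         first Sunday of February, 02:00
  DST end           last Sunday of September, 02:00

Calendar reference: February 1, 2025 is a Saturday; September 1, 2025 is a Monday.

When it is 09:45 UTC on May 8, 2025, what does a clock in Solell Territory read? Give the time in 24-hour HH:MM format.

1 February 2025 is a Saturday, so the first Sunday is February 2.
1 September 2025 is a Monday, so Sundays fall on 7, 14, 21, 28; the last is September 28.
At the standard offset (UTC+09:00), 09:45 UTC + 9h = 18:45 Solell Territory standard time.
The standard-time date in Solell Territory, May 8, 2025, falls between 2 February and 28 September, so daylight saving is in effect and Solell Territory is at UTC+10:00.
09:45 UTC + 10h = 19:45 local.

19:45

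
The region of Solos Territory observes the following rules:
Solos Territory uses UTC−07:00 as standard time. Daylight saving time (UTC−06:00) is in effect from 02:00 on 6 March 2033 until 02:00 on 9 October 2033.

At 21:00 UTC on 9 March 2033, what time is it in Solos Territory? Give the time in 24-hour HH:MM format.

15:00

At the standard offset (UTC−07:00), 21:00 UTC − 7h = 14:00 Solos Territory standard time.
The standard-time date in Solos Territory, 9 March 2033, falls between 6 March and 9 October, so daylight saving is in effect and Solos Territory is at UTC−06:00.
21:00 UTC − 6h = 15:00 local.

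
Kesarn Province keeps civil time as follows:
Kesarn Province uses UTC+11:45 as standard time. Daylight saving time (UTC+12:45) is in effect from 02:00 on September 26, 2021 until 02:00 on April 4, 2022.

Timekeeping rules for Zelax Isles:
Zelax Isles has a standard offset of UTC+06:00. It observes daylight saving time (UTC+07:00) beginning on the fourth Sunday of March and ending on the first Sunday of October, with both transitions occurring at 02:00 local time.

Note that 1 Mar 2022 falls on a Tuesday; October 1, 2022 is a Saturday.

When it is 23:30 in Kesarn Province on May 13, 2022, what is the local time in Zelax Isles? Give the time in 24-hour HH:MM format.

May 13, 2022 is outside the daylight-saving period (26 September 2021 – 4 April 2022), so Kesarn Province is on standard time, UTC+11:45.
23:30 Kesarn Province − 11h45m = 11:45 UTC.
1 March 2022 is a Tuesday, so the first Sunday is March 6 and the fourth is March 27.
1 October 2022 is a Saturday, so the first Sunday is October 2.
At the standard offset (UTC+06:00), 11:45 UTC + 6h = 17:45 Zelax Isles standard time.
Daylight saving runs 27 March – 2 October; the standard-time date in Zelax Isles, May 13, 2022, is inside that window, so Zelax Isles is at UTC+07:00.
11:45 UTC + 7h = 18:45 Zelax Isles.

18:45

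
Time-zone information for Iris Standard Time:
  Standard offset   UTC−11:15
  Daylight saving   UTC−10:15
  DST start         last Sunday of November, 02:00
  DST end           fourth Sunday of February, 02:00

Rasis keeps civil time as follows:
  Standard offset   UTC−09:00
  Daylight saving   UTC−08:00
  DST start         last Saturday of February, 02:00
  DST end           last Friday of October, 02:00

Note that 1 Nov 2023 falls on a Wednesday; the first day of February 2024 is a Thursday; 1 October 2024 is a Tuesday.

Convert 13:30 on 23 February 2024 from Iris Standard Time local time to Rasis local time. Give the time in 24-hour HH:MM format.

1 November 2023 is a Wednesday, so Sundays fall on 5, 12, 19, 26; the last is November 26.
1 February 2024 is a Thursday, so the first Sunday is February 4 and the fourth is February 25.
Daylight saving runs 26 November 2023 – 25 February 2024; 23 February 2024 is inside that window, so Iris Standard Time is at UTC−10:15.
13:30 Iris Standard Time + 10h15m = 23:45 UTC.
1 February 2024 is a Thursday, so Saturdays fall on 3, 10, 17, 24; the last is February 24.
1 October 2024 is a Tuesday, so Fridays fall on 4, 11, 18, 25; the last is October 25.
At the standard offset (UTC−09:00), 23:45 UTC − 9h = 14:45 Rasis standard time.
The standard-time date in Rasis, 23 February 2024, does not fall between 24 February and 25 October, so daylight saving is not in effect and Rasis is at UTC−09:00.
23:45 UTC − 9h = 14:45 Rasis.

14:45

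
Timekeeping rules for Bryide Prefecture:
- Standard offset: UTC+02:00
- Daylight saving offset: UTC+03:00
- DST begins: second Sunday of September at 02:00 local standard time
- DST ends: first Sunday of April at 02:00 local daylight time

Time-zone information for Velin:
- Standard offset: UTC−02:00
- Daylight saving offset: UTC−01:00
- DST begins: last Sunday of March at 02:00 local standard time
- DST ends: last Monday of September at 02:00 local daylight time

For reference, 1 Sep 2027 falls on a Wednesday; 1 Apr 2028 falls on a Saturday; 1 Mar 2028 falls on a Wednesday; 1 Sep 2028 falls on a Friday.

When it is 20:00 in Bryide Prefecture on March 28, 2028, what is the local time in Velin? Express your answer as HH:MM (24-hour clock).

16:00

1 September 2027 is a Wednesday, so the first Sunday is September 5 and the second is September 12.
1 April 2028 is a Saturday, so the first Sunday is April 2.
March 28, 2028 falls between 12 September 2027 and 2 April 2028, so daylight saving is in effect and Bryide Prefecture is at UTC+03:00.
20:00 Bryide Prefecture − 3h = 17:00 UTC.
1 March 2028 is a Wednesday, so Sundays fall on 5, 12, 19, 26; the last is March 26.
1 September 2028 is a Friday, so Mondays fall on 4, 11, 18, 25; the last is September 25.
At the standard offset (UTC−02:00), 17:00 UTC − 2h = 15:00 Velin standard time.
Daylight saving runs 26 March – 25 September; the standard-time date in Velin, March 28, 2028, is inside that window, so Velin is at UTC−01:00.
17:00 UTC − 1h = 16:00 Velin.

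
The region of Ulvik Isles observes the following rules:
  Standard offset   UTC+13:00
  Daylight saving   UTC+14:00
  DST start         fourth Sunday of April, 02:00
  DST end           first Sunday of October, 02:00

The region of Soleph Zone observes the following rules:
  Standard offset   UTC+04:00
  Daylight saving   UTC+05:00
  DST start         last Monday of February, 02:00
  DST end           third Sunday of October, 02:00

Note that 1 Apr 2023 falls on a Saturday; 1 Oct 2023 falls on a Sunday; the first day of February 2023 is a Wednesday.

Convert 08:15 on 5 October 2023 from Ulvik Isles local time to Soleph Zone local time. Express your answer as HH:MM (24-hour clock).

1 April 2023 is a Saturday, so the first Sunday is April 2 and the fourth is April 23.
1 October 2023 is a Sunday, so the first Sunday is October 1.
5 October 2023 is outside the daylight-saving period (23 April – 1 October), so Ulvik Isles is on standard time, UTC+13:00.
08:15 Ulvik Isles − 13h = 19:15 UTC (rolling into the previous day, 4 October 2023).
1 February 2023 is a Wednesday, so Mondays fall on 6, 13, 20, 27; the last is February 27.
1 October 2023 is a Sunday, so the first Sunday is October 1 and the third is October 15.
At the standard offset (UTC+04:00), 19:15 UTC + 4h = 23:15 Soleph Zone standard time.
Daylight saving runs 27 February – 15 October; the standard-time date in Soleph Zone, 4 October 2023, is inside that window, so Soleph Zone is at UTC+05:00.
19:15 UTC + 5h = 00:15 Soleph Zone (rolling into the next day, 5 October 2023).

00:15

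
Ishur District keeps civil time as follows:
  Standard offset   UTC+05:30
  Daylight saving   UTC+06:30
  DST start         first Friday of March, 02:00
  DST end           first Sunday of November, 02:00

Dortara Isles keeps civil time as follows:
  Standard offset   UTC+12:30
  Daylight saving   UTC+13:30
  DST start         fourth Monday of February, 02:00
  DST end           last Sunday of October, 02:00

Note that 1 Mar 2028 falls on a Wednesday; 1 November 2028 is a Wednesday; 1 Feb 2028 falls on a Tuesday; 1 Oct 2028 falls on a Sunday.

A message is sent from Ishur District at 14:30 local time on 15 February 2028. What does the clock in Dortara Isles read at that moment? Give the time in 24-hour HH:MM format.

1 March 2028 is a Wednesday, so the first Friday is March 3.
1 November 2028 is a Wednesday, so the first Sunday is November 5.
15 February 2028 does not fall between 3 March and 5 November, so daylight saving is not in effect and Ishur District is at UTC+05:30.
14:30 Ishur District − 5h30m = 09:00 UTC.
1 February 2028 is a Tuesday, so the first Monday is February 7 and the fourth is February 28.
1 October 2028 is a Sunday, so Sundays fall on 1, 8, 15, 22, 29; the last is October 29.
At the standard offset (UTC+12:30), 09:00 UTC + 12h30m = 21:30 Dortara Isles standard time.
Daylight saving runs 28 February – 29 October; the standard-time date in Dortara Isles, 15 February 2028, is outside that window, so Dortara Isles is on standard time at UTC+12:30.
09:00 UTC + 12h30m = 21:30 Dortara Isles.

21:30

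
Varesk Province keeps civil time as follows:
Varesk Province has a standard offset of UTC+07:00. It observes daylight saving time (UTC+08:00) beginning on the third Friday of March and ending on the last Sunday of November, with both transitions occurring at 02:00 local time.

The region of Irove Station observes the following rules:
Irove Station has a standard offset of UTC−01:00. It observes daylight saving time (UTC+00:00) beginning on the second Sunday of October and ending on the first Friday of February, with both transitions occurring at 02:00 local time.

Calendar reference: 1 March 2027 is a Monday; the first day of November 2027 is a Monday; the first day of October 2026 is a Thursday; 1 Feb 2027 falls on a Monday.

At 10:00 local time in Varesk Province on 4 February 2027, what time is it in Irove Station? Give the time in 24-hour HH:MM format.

1 March 2027 is a Monday, so the first Friday is March 5 and the third is March 19.
1 November 2027 is a Monday, so Sundays fall on 7, 14, 21, 28; the last is November 28.
4 February 2027 is outside the daylight-saving period (19 March – 28 November), so Varesk Province is on standard time, UTC+07:00.
10:00 Varesk Province − 7h = 03:00 UTC.
1 October 2026 is a Thursday, so the first Sunday is October 4 and the second is October 11.
1 February 2027 is a Monday, so the first Friday is February 5.
At the standard offset (UTC−01:00), 03:00 UTC − 1h = 02:00 Irove Station standard time.
The standard-time date in Irove Station, 4 February 2027, falls between 11 October 2026 and 5 February 2027, so daylight saving is in effect and Irove Station is at UTC+00:00.
03:00 UTC + 0h = 03:00 Irove Station.

03:00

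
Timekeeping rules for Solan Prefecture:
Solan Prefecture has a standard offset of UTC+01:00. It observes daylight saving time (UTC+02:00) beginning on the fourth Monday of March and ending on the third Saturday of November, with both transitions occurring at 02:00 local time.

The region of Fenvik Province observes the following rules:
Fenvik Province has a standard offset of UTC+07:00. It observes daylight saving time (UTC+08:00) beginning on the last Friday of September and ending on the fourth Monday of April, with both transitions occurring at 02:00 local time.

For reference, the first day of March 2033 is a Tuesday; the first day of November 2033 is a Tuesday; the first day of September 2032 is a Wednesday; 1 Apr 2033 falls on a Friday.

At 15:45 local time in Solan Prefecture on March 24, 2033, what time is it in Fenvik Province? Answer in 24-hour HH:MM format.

1 March 2033 is a Tuesday, so the first Monday is March 7 and the fourth is March 28.
1 November 2033 is a Tuesday, so the first Saturday is November 5 and the third is November 19.
Daylight saving runs 28 March – 19 November; March 24, 2033 is outside that window, so Solan Prefecture is on standard time at UTC+01:00.
15:45 Solan Prefecture − 1h = 14:45 UTC.
1 September 2032 is a Wednesday, so Fridays fall on 3, 10, 17, 24; the last is September 24.
1 April 2033 is a Friday, so the first Monday is April 4 and the fourth is April 25.
At the standard offset (UTC+07:00), 14:45 UTC + 7h = 21:45 Fenvik Province standard time.
The standard-time date in Fenvik Province, March 24, 2033, lies within the daylight-saving period (24 September 2032 – 25 April 2033), so Fenvik Province is on daylight time, UTC+08:00.
14:45 UTC + 8h = 22:45 Fenvik Province.

22:45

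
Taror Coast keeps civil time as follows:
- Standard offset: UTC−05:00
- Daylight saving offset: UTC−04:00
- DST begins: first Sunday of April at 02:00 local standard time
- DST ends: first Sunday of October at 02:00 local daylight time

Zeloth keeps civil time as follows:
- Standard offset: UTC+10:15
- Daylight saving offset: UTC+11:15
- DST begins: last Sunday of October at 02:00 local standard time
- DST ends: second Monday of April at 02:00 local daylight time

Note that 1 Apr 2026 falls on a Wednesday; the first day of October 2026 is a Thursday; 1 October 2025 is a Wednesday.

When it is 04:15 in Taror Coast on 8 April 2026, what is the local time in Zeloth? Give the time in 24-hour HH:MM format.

1 April 2026 is a Wednesday, so the first Sunday is April 5.
1 October 2026 is a Thursday, so the first Sunday is October 4.
8 April 2026 lies within the daylight-saving period (5 April – 4 October), so Taror Coast is on daylight time, UTC−04:00.
04:15 Taror Coast + 4h = 08:15 UTC.
1 October 2025 is a Wednesday, so Sundays fall on 5, 12, 19, 26; the last is October 26.
1 April 2026 is a Wednesday, so the first Monday is April 6 and the second is April 13.
At the standard offset (UTC+10:15), 08:15 UTC + 10h15m = 18:30 Zeloth standard time.
Daylight saving runs 26 October 2025 – 13 April 2026; the standard-time date in Zeloth, 8 April 2026, is inside that window, so Zeloth is at UTC+11:15.
08:15 UTC + 11h15m = 19:30 Zeloth.

19:30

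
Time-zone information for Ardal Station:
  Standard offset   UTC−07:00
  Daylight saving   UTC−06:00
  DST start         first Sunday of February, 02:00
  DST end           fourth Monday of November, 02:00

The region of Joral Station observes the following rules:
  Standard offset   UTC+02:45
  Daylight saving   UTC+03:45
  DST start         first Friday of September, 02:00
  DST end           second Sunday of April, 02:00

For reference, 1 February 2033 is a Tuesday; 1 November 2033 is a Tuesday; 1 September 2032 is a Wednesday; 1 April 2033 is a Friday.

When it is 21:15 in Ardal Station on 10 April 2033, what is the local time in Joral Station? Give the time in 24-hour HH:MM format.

1 February 2033 is a Tuesday, so the first Sunday is February 6.
1 November 2033 is a Tuesday, so the first Monday is November 7 and the fourth is November 28.
10 April 2033 lies within the daylight-saving period (6 February – 28 November), so Ardal Station is on daylight time, UTC−06:00.
21:15 Ardal Station + 6h = 03:15 UTC (rolling into the next day, 11 April 2033).
1 September 2032 is a Wednesday, so the first Friday is September 3.
1 April 2033 is a Friday, so the first Sunday is April 3 and the second is April 10.
At the standard offset (UTC+02:45), 03:15 UTC + 2h45m = 06:00 Joral Station standard time.
The standard-time date in Joral Station, 11 April 2033, is outside the daylight-saving period (3 September 2032 – 10 April 2033), so Joral Station is on standard time, UTC+02:45.
03:15 UTC + 2h45m = 06:00 Joral Station.

06:00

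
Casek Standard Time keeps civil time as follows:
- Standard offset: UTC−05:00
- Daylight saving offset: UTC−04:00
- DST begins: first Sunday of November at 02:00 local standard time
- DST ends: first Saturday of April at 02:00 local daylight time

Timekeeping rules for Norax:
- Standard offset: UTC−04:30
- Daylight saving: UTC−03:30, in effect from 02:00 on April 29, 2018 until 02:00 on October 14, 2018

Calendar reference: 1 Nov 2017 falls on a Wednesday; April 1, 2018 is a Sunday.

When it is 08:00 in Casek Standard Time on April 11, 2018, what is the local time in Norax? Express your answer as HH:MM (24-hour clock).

08:30

1 November 2017 is a Wednesday, so the first Sunday is November 5.
1 April 2018 is a Sunday, so the first Saturday is April 7.
April 11, 2018 is outside the daylight-saving period (5 November 2017 – 7 April 2018), so Casek Standard Time is on standard time, UTC−05:00.
08:00 Casek Standard Time + 5h = 13:00 UTC.
At the standard offset (UTC−04:30), 13:00 UTC − 4h30m = 08:30 Norax standard time.
The standard-time date in Norax, April 11, 2018, is outside the daylight-saving period (29 April – 14 October), so Norax is on standard time, UTC−04:30.
13:00 UTC − 4h30m = 08:30 Norax.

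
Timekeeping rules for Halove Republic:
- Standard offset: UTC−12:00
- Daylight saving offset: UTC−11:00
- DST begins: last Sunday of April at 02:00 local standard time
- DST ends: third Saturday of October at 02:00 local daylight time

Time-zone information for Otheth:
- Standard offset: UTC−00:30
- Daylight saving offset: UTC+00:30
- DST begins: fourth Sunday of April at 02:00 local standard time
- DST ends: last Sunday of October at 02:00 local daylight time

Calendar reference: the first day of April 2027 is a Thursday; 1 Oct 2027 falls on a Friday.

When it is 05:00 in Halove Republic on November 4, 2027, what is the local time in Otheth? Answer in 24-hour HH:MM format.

16:30

1 April 2027 is a Thursday, so Sundays fall on 4, 11, 18, 25; the last is April 25.
1 October 2027 is a Friday, so the first Saturday is October 2 and the third is October 16.
November 4, 2027 does not fall between 25 April and 16 October, so daylight saving is not in effect and Halove Republic is at UTC−12:00.
05:00 Halove Republic + 12h = 17:00 UTC.
1 April 2027 is a Thursday, so the first Sunday is April 4 and the fourth is April 25.
1 October 2027 is a Friday, so Sundays fall on 3, 10, 17, 24, 31; the last is October 31.
At the standard offset (UTC−00:30), 17:00 UTC − 0h30m = 16:30 Otheth standard time.
Daylight saving runs 25 April – 31 October; the standard-time date in Otheth, November 4, 2027, is outside that window, so Otheth is on standard time at UTC−00:30.
17:00 UTC − 0h30m = 16:30 Otheth.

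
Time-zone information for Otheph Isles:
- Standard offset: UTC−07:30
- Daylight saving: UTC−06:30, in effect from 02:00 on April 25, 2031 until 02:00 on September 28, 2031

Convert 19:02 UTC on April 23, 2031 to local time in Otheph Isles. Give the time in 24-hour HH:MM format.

At the standard offset (UTC−07:30), 19:02 UTC − 7h30m = 11:32 Otheph Isles standard time.
The standard-time date in Otheph Isles, April 23, 2031, is outside the daylight-saving period (25 April – 28 September), so Otheph Isles is on standard time, UTC−07:30.
19:02 UTC − 7h30m = 11:32 local.

11:32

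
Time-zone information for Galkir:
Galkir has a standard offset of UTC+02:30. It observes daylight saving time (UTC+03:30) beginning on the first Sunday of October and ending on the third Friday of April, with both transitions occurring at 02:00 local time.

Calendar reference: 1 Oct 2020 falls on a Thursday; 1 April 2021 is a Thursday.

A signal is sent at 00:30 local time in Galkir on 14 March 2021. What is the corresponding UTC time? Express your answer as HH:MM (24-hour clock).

21:00

1 October 2020 is a Thursday, so the first Sunday is October 4.
1 April 2021 is a Thursday, so the first Friday is April 2 and the third is April 16.
14 March 2021 falls between 4 October 2020 and 16 April 2021, so daylight saving is in effect and Galkir is at UTC+03:30.
00:30 local − 3h30m = 21:00 UTC (rolling into the previous day, 13 March 2021).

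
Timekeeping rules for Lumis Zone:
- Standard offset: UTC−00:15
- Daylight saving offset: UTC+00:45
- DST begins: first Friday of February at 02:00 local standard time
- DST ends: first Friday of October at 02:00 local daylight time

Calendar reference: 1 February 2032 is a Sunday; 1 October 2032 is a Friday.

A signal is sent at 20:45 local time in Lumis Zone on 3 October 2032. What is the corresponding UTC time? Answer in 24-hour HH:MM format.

21:00

1 February 2032 is a Sunday, so the first Friday is February 6.
1 October 2032 is a Friday, so the first Friday is October 1.
3 October 2032 does not fall between 6 February and 1 October, so daylight saving is not in effect and Lumis Zone is at UTC−00:15.
20:45 local + 0h15m = 21:00 UTC.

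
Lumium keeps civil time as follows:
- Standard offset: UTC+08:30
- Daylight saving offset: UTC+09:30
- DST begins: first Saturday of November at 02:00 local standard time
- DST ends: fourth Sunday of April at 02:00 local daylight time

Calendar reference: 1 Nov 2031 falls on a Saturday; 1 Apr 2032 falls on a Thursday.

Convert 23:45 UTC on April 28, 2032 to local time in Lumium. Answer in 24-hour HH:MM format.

08:15

1 November 2031 is a Saturday, so the first Saturday is November 1.
1 April 2032 is a Thursday, so the first Sunday is April 4 and the fourth is April 25.
At the standard offset (UTC+08:30), 23:45 UTC + 8h30m = 08:15 Lumium standard time (rolling into the next day, 29 April 2032).
The standard-time date in Lumium, April 29, 2032, is outside the daylight-saving period (1 November 2031 – 25 April 2032), so Lumium is on standard time, UTC+08:30.
23:45 UTC + 8h30m = 08:15 local (rolling into the next day, 29 April 2032).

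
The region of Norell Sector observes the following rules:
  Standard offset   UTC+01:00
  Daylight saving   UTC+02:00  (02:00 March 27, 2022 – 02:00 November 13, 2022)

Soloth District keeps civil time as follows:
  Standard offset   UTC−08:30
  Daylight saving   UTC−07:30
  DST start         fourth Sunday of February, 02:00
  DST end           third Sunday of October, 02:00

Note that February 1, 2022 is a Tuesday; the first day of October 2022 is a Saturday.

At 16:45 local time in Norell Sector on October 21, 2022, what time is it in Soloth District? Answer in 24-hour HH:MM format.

06:15

October 21, 2022 lies within the daylight-saving period (27 March – 13 November), so Norell Sector is on daylight time, UTC+02:00.
16:45 Norell Sector − 2h = 14:45 UTC.
1 February 2022 is a Tuesday, so the first Sunday is February 6 and the fourth is February 27.
1 October 2022 is a Saturday, so the first Sunday is October 2 and the third is October 16.
At the standard offset (UTC−08:30), 14:45 UTC − 8h30m = 06:15 Soloth District standard time.
Daylight saving runs 27 February – 16 October; the standard-time date in Soloth District, October 21, 2022, is outside that window, so Soloth District is on standard time at UTC−08:30.
14:45 UTC − 8h30m = 06:15 Soloth District.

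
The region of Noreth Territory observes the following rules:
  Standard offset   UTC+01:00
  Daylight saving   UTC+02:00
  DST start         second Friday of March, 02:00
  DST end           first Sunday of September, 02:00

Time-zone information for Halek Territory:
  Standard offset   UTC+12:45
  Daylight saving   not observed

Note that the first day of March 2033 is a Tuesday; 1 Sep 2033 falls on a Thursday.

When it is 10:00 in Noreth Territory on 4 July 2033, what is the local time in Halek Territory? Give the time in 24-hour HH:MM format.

20:45

1 March 2033 is a Tuesday, so the first Friday is March 4 and the second is March 11.
1 September 2033 is a Thursday, so the first Sunday is September 4.
Daylight saving runs 11 March – 4 September; 4 July 2033 is inside that window, so Noreth Territory is at UTC+02:00.
10:00 Noreth Territory − 2h = 08:00 UTC.
Halek Territory stays on UTC+12:45 all year.
08:00 UTC + 12h45m = 20:45 Halek Territory.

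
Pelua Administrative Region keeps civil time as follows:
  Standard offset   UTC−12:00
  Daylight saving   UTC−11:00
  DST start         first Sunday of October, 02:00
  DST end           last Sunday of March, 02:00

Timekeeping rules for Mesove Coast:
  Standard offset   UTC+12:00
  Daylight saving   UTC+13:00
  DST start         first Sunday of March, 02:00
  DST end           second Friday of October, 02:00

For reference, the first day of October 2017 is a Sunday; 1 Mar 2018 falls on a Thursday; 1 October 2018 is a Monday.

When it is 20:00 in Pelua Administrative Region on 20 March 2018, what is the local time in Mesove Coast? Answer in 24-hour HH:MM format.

20:00

1 October 2017 is a Sunday, so the first Sunday is October 1.
1 March 2018 is a Thursday, so Sundays fall on 4, 11, 18, 25; the last is March 25.
Daylight saving runs 1 October 2017 – 25 March 2018; 20 March 2018 is inside that window, so Pelua Administrative Region is at UTC−11:00.
20:00 Pelua Administrative Region + 11h = 07:00 UTC (rolling into the next day, 21 March 2018).
1 March 2018 is a Thursday, so the first Sunday is March 4.
1 October 2018 is a Monday, so the first Friday is October 5 and the second is October 12.
At the standard offset (UTC+12:00), 07:00 UTC + 12h = 19:00 Mesove Coast standard time.
Daylight saving runs 4 March – 12 October; the standard-time date in Mesove Coast, 21 March 2018, is inside that window, so Mesove Coast is at UTC+13:00.
07:00 UTC + 13h = 20:00 Mesove Coast.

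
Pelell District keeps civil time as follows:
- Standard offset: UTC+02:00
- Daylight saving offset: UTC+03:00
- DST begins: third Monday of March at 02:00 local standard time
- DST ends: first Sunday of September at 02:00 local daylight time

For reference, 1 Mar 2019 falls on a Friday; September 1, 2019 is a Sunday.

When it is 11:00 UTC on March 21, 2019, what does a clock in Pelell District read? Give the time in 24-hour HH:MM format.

14:00

1 March 2019 is a Friday, so the first Monday is March 4 and the third is March 18.
1 September 2019 is a Sunday, so the first Sunday is September 1.
At the standard offset (UTC+02:00), 11:00 UTC + 2h = 13:00 Pelell District standard time.
Daylight saving runs 18 March – 1 September; the standard-time date in Pelell District, March 21, 2019, is inside that window, so Pelell District is at UTC+03:00.
11:00 UTC + 3h = 14:00 local.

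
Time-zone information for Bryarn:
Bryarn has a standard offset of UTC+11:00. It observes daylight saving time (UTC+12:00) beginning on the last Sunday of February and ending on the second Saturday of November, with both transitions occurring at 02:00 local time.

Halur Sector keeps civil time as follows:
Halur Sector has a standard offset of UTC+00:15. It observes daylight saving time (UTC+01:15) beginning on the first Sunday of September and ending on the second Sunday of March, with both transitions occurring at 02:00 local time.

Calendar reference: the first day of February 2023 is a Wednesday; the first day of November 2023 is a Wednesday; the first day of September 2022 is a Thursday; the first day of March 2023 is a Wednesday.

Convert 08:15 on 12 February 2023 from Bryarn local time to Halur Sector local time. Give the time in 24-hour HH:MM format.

22:30

1 February 2023 is a Wednesday, so Sundays fall on 5, 12, 19, 26; the last is February 26.
1 November 2023 is a Wednesday, so the first Saturday is November 4 and the second is November 11.
Daylight saving runs 26 February – 11 November; 12 February 2023 is outside that window, so Bryarn is on standard time at UTC+11:00.
08:15 Bryarn − 11h = 21:15 UTC (rolling into the previous day, 11 February 2023).
1 September 2022 is a Thursday, so the first Sunday is September 4.
1 March 2023 is a Wednesday, so the first Sunday is March 5 and the second is March 12.
At the standard offset (UTC+00:15), 21:15 UTC + 0h15m = 21:30 Halur Sector standard time.
Daylight saving runs 4 September 2022 – 12 March 2023; the standard-time date in Halur Sector, 11 February 2023, is inside that window, so Halur Sector is at UTC+01:15.
21:15 UTC + 1h15m = 22:30 Halur Sector.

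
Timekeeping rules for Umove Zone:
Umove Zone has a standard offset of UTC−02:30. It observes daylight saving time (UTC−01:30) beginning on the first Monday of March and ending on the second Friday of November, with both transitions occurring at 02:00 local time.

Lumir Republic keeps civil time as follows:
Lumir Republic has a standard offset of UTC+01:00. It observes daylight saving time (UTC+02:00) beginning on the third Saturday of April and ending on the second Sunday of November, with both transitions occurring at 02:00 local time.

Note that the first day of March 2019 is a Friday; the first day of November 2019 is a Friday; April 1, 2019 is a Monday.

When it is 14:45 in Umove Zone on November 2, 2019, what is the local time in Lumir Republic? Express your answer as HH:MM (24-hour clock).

18:15

1 March 2019 is a Friday, so the first Monday is March 4.
1 November 2019 is a Friday, so the first Friday is November 1 and the second is November 8.
November 2, 2019 lies within the daylight-saving period (4 March – 8 November), so Umove Zone is on daylight time, UTC−01:30.
14:45 Umove Zone + 1h30m = 16:15 UTC.
1 April 2019 is a Monday, so the first Saturday is April 6 and the third is April 20.
1 November 2019 is a Friday, so the first Sunday is November 3 and the second is November 10.
At the standard offset (UTC+01:00), 16:15 UTC + 1h = 17:15 Lumir Republic standard time.
Daylight saving runs 20 April – 10 November; the standard-time date in Lumir Republic, November 2, 2019, is inside that window, so Lumir Republic is at UTC+02:00.
16:15 UTC + 2h = 18:15 Lumir Republic.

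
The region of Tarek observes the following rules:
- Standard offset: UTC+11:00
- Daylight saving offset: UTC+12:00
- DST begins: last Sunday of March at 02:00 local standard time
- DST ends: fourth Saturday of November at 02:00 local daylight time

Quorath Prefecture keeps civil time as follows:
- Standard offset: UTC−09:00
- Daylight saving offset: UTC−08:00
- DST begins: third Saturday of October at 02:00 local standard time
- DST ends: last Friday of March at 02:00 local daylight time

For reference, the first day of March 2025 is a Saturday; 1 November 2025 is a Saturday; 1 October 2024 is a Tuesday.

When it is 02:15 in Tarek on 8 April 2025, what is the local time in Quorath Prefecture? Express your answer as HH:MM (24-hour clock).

05:15

1 March 2025 is a Saturday, so Sundays fall on 2, 9, 16, 23, 30; the last is March 30.
1 November 2025 is a Saturday, so the first Saturday is November 1 and the fourth is November 22.
Daylight saving runs 30 March – 22 November; 8 April 2025 is inside that window, so Tarek is at UTC+12:00.
02:15 Tarek − 12h = 14:15 UTC (rolling into the previous day, 7 April 2025).
1 October 2024 is a Tuesday, so the first Saturday is October 5 and the third is October 19.
1 March 2025 is a Saturday, so Fridays fall on 7, 14, 21, 28; the last is March 28.
At the standard offset (UTC−09:00), 14:15 UTC − 9h = 05:15 Quorath Prefecture standard time.
The standard-time date in Quorath Prefecture, 7 April 2025, does not fall between 19 October 2024 and 28 March 2025, so daylight saving is not in effect and Quorath Prefecture is at UTC−09:00.
14:15 UTC − 9h = 05:15 Quorath Prefecture.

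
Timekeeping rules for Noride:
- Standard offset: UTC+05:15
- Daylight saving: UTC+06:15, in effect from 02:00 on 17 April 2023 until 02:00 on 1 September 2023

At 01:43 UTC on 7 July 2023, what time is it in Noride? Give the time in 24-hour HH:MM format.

07:58

At the standard offset (UTC+05:15), 01:43 UTC + 5h15m = 06:58 Noride standard time.
The standard-time date in Noride, 7 July 2023, falls between 17 April and 1 September, so daylight saving is in effect and Noride is at UTC+06:15.
01:43 UTC + 6h15m = 07:58 local.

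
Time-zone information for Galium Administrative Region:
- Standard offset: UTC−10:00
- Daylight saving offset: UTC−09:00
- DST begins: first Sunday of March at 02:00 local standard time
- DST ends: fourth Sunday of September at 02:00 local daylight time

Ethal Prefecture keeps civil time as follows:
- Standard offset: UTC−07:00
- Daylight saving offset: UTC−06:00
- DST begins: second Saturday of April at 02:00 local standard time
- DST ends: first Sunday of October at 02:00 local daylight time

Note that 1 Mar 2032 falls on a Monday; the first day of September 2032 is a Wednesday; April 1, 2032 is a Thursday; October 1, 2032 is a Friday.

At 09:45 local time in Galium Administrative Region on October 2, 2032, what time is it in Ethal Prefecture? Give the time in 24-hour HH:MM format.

1 March 2032 is a Monday, so the first Sunday is March 7.
1 September 2032 is a Wednesday, so the first Sunday is September 5 and the fourth is September 26.
October 2, 2032 does not fall between 7 March and 26 September, so daylight saving is not in effect and Galium Administrative Region is at UTC−10:00.
09:45 Galium Administrative Region + 10h = 19:45 UTC.
1 April 2032 is a Thursday, so the first Saturday is April 3 and the second is April 10.
1 October 2032 is a Friday, so the first Sunday is October 3.
At the standard offset (UTC−07:00), 19:45 UTC − 7h = 12:45 Ethal Prefecture standard time.
The standard-time date in Ethal Prefecture, October 2, 2032, lies within the daylight-saving period (10 April – 3 October), so Ethal Prefecture is on daylight time, UTC−06:00.
19:45 UTC − 6h = 13:45 Ethal Prefecture.

13:45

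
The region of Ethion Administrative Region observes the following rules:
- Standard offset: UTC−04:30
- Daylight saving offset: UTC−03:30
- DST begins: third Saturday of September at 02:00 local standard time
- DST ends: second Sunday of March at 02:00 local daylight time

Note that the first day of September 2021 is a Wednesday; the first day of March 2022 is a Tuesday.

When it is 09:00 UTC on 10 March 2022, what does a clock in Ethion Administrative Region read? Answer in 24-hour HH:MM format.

05:30

1 September 2021 is a Wednesday, so the first Saturday is September 4 and the third is September 18.
1 March 2022 is a Tuesday, so the first Sunday is March 6 and the second is March 13.
At the standard offset (UTC−04:30), 09:00 UTC − 4h30m = 04:30 Ethion Administrative Region standard time.
The standard-time date in Ethion Administrative Region, 10 March 2022, falls between 18 September 2021 and 13 March 2022, so daylight saving is in effect and Ethion Administrative Region is at UTC−03:30.
09:00 UTC − 3h30m = 05:30 local.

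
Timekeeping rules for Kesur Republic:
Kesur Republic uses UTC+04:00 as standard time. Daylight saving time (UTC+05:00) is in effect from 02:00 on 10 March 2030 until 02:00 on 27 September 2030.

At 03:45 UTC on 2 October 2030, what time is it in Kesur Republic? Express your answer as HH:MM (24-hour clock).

07:45

At the standard offset (UTC+04:00), 03:45 UTC + 4h = 07:45 Kesur Republic standard time.
Daylight saving runs 10 March – 27 September; the standard-time date in Kesur Republic, 2 October 2030, is outside that window, so Kesur Republic is on standard time at UTC+04:00.
03:45 UTC + 4h = 07:45 local.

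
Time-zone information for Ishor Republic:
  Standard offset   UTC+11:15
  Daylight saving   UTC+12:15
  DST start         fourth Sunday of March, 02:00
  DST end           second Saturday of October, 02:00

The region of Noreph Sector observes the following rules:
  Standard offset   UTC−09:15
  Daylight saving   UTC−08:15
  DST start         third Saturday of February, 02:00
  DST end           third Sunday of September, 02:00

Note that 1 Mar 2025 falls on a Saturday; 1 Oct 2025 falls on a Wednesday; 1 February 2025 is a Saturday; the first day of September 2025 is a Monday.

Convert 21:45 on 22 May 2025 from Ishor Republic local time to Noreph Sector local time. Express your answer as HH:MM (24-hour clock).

1 March 2025 is a Saturday, so the first Sunday is March 2 and the fourth is March 23.
1 October 2025 is a Wednesday, so the first Saturday is October 4 and the second is October 11.
Daylight saving runs 23 March – 11 October; 22 May 2025 is inside that window, so Ishor Republic is at UTC+12:15.
21:45 Ishor Republic − 12h15m = 09:30 UTC.
1 February 2025 is a Saturday, so the first Saturday is February 1 and the third is February 15.
1 September 2025 is a Monday, so the first Sunday is September 7 and the third is September 21.
At the standard offset (UTC−09:15), 09:30 UTC − 9h15m = 00:15 Noreph Sector standard time.
Daylight saving runs 15 February – 21 September; the standard-time date in Noreph Sector, 22 May 2025, is inside that window, so Noreph Sector is at UTC−08:15.
09:30 UTC − 8h15m = 01:15 Noreph Sector.

01:15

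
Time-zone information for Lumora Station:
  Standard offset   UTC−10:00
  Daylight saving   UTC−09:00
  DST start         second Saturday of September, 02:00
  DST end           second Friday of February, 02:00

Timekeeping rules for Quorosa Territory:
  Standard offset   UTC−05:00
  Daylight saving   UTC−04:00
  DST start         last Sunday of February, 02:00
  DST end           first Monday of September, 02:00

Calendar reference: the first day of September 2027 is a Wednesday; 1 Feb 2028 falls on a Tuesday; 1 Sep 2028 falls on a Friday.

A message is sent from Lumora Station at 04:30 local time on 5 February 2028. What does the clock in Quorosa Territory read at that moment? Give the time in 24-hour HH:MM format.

1 September 2027 is a Wednesday, so the first Saturday is September 4 and the second is September 11.
1 February 2028 is a Tuesday, so the first Friday is February 4 and the second is February 11.
5 February 2028 falls between 11 September 2027 and 11 February 2028, so daylight saving is in effect and Lumora Station is at UTC−09:00.
04:30 Lumora Station + 9h = 13:30 UTC.
1 February 2028 is a Tuesday, so Sundays fall on 6, 13, 20, 27; the last is February 27.
1 September 2028 is a Friday, so the first Monday is September 4.
At the standard offset (UTC−05:00), 13:30 UTC − 5h = 08:30 Quorosa Territory standard time.
The standard-time date in Quorosa Territory, 5 February 2028, does not fall between 27 February and 4 September, so daylight saving is not in effect and Quorosa Territory is at UTC−05:00.
13:30 UTC − 5h = 08:30 Quorosa Territory.

08:30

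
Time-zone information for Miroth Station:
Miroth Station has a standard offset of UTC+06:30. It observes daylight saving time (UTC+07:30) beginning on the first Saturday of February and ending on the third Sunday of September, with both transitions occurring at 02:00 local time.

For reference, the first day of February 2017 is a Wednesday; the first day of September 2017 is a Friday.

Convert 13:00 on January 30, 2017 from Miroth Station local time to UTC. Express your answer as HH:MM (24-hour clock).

1 February 2017 is a Wednesday, so the first Saturday is February 4.
1 September 2017 is a Friday, so the first Sunday is September 3 and the third is September 17.
January 30, 2017 is outside the daylight-saving period (4 February – 17 September), so Miroth Station is on standard time, UTC+06:30.
13:00 local − 6h30m = 06:30 UTC.

06:30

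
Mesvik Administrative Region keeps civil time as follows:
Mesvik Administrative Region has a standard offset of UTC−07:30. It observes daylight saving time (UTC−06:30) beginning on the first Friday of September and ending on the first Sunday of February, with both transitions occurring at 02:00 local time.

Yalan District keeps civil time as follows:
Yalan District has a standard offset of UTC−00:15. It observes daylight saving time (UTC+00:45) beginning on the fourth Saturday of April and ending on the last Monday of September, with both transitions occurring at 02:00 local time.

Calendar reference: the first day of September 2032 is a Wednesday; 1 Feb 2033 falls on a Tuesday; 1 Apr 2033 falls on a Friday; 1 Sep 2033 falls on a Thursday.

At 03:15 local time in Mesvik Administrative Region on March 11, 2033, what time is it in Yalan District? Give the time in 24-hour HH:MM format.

10:30

1 September 2032 is a Wednesday, so the first Friday is September 3.
1 February 2033 is a Tuesday, so the first Sunday is February 6.
March 11, 2033 does not fall between 3 September 2032 and 6 February 2033, so daylight saving is not in effect and Mesvik Administrative Region is at UTC−07:30.
03:15 Mesvik Administrative Region + 7h30m = 10:45 UTC.
1 April 2033 is a Friday, so the first Saturday is April 2 and the fourth is April 23.
1 September 2033 is a Thursday, so Mondays fall on 5, 12, 19, 26; the last is September 26.
At the standard offset (UTC−00:15), 10:45 UTC − 0h15m = 10:30 Yalan District standard time.
Daylight saving runs 23 April – 26 September; the standard-time date in Yalan District, March 11, 2033, is outside that window, so Yalan District is on standard time at UTC−00:15.
10:45 UTC − 0h15m = 10:30 Yalan District.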